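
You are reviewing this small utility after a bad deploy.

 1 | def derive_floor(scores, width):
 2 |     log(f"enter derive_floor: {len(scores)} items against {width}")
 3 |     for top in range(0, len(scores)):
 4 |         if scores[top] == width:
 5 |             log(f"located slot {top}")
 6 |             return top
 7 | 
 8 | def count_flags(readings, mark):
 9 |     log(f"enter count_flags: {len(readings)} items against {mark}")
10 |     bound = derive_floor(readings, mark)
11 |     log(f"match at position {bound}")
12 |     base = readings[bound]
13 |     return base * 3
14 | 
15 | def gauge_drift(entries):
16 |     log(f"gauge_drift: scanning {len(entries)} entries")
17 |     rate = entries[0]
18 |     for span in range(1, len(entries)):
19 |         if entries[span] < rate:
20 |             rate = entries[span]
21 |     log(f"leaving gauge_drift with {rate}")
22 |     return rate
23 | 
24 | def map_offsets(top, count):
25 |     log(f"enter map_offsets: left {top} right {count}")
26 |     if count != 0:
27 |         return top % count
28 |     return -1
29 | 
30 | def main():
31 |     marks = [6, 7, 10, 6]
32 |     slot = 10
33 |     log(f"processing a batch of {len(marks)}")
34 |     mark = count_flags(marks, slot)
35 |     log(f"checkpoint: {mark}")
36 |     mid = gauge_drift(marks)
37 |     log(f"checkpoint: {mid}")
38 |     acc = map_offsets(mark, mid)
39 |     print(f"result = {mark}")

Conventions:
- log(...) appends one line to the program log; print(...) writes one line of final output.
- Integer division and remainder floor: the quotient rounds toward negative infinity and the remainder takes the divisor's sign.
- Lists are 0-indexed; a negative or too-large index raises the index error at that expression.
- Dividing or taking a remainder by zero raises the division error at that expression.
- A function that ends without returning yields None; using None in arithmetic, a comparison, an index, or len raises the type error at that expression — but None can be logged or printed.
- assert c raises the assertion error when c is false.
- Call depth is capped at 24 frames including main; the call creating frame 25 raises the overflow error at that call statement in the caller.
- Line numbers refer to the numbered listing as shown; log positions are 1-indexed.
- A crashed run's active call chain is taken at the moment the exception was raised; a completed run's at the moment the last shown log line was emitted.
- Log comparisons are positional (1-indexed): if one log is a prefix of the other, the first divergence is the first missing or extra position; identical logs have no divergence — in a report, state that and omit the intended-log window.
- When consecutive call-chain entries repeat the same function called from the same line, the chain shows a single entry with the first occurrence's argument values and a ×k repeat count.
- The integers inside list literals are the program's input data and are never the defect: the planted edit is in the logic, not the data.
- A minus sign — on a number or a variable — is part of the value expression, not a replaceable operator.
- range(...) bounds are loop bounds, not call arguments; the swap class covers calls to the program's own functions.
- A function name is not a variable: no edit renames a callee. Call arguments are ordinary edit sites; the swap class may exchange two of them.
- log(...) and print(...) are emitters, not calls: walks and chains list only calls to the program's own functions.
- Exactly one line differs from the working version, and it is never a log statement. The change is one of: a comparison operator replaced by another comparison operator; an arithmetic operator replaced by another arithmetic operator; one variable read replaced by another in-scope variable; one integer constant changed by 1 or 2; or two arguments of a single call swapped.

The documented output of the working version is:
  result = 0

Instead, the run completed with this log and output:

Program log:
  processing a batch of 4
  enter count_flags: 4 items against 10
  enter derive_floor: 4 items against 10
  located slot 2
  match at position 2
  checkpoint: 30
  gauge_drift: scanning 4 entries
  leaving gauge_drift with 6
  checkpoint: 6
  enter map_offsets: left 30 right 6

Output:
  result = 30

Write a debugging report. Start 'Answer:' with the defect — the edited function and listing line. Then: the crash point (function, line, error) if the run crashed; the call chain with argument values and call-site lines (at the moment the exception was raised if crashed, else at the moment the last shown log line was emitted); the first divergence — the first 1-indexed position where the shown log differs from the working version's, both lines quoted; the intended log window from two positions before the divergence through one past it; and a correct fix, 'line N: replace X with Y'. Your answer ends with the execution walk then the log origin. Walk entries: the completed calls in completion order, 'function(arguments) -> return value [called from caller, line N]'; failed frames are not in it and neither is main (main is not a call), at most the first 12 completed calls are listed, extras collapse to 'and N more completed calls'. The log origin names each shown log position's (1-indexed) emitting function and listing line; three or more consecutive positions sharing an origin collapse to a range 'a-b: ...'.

Answer: the defect is in main at line 39.
The tell: Nothing in the log betrays the bug — only the output does.
Call chain: main -> map_offsets(30, 6) (called at line 38).
First divergence: none; the two logs match at every position.
Execution walk:
  derive_floor([6, 7, 10, 6], 10) -> 2  [called from count_flags, line 10]
  count_flags([6, 7, 10, 6], 10) -> 30  [called from main, line 34]
  gauge_drift([6, 7, 10, 6]) -> 6  [called from main, line 36]
  map_offsets(30, 6) -> 0  [called from main, line 38]
Origin of each log line:
  1 — main, line 33
  2 — count_flags, line 9
  3 — derive_floor, line 2
  4 — derive_floor, line 5
  5 — count_flags, line 11
  6 — main, line 35
  7 — gauge_drift, line 16
  8 — gauge_drift, line 21
  9 — main, line 37
  10 — map_offsets, line 25
A correct fix: line 39: replace `mark` with `acc`.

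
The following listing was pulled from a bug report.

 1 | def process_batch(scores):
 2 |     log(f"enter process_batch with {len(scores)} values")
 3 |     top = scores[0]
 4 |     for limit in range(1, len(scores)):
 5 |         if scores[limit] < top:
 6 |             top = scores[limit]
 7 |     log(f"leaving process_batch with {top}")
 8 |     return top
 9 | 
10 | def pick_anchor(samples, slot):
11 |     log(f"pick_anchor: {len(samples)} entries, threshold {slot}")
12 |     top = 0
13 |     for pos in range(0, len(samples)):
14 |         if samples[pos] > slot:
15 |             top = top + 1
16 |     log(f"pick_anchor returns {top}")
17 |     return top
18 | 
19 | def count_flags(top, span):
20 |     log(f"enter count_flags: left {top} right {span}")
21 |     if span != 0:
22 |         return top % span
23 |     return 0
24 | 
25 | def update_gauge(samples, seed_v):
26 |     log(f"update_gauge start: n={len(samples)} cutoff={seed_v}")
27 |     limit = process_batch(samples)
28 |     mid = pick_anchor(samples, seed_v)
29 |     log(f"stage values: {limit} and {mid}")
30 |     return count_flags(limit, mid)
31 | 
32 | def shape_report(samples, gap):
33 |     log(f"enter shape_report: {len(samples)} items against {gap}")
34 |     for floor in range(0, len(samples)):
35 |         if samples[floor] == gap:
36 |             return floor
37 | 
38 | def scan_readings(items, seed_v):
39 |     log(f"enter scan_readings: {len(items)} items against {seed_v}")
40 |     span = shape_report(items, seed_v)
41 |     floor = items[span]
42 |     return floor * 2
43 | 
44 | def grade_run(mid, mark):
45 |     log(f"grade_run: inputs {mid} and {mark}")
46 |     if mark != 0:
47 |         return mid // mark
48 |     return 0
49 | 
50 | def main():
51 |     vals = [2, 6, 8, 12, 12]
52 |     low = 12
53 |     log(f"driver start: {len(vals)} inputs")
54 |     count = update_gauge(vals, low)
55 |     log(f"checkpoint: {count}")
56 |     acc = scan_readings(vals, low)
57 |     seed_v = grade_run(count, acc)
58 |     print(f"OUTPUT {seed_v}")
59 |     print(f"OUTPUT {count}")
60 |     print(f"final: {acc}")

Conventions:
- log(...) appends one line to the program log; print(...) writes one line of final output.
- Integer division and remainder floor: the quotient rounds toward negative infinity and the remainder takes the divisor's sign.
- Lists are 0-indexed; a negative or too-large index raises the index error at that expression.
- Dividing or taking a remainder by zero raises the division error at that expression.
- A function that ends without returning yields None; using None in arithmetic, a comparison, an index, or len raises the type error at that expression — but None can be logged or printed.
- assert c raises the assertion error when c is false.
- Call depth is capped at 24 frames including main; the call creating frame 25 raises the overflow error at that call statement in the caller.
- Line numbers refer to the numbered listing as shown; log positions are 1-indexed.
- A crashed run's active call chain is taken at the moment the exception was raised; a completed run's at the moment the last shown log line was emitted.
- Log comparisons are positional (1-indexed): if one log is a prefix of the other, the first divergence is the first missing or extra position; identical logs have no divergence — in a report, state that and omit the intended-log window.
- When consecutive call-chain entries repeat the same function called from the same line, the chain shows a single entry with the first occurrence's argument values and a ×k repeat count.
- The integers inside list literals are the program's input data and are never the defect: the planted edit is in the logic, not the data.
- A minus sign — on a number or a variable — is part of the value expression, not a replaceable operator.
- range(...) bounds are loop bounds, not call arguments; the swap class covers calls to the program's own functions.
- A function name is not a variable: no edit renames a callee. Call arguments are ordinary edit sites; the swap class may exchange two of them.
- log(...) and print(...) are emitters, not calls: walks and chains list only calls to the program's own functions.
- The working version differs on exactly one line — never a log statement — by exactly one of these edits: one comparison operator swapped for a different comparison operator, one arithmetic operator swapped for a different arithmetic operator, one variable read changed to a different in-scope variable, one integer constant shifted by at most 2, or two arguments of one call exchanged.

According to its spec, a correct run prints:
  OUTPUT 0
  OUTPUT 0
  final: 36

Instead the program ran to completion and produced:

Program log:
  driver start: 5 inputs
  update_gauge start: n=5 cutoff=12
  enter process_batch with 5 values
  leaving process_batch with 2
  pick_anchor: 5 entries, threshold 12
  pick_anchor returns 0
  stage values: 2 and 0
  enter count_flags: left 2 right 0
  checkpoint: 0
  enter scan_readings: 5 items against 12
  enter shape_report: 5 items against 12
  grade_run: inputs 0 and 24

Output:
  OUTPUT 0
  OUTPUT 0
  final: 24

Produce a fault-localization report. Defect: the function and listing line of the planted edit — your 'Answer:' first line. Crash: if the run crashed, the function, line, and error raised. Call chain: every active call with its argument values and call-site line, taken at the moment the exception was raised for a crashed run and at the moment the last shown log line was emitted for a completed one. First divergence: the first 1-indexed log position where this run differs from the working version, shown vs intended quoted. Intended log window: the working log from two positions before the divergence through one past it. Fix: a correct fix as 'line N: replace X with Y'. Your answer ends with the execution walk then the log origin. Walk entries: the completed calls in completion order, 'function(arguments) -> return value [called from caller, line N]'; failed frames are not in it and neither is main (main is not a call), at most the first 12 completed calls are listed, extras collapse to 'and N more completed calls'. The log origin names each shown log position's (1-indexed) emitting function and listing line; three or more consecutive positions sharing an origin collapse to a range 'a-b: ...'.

Answer: the defect is in scan_readings at line 42.
The tell: Position 12 is the first bad log line: 'grade_run: inputs 0 and 24' should read 'grade_run: inputs 0 and 36'.
Call chain: main -> grade_run(0, 24) (called at line 57).
First divergence: position 12 — shown 'grade_run: inputs 0 and 24', intended 'grade_run: inputs 0 and 36'.
Intended log window:
  10: enter scan_readings: 5 items against 12
  11: enter shape_report: 5 items against 12
  12: grade_run: inputs 0 and 36
Execution walk:
  process_batch([2, 6, 8, 12, 12]) -> 2  [called from update_gauge, line 27]
  pick_anchor([2, 6, 8, 12, 12], 12) -> 0  [called from update_gauge, line 28]
  count_flags(2, 0) -> 0  [called from update_gauge, line 30]
  update_gauge([2, 6, 8, 12, 12], 12) -> 0  [called from main, line 54]
  shape_report([2, 6, 8, 12, 12], 12) -> 3  [called from scan_readings, line 40]
  scan_readings([2, 6, 8, 12, 12], 12) -> 24  [called from main, line 56]
  grade_run(0, 24) -> 0  [called from main, line 57]
Log line origins:
  1: emitted by main (line 53)
  2: emitted by update_gauge (line 26)
  3: emitted by process_batch (line 2)
  4: emitted by process_batch (line 7)
  5: emitted by pick_anchor (line 11)
  6: emitted by pick_anchor (line 16)
  7: emitted by update_gauge (line 29)
  8: emitted by count_flags (line 20)
  9: emitted by main (line 55)
  10: emitted by scan_readings (line 39)
  11: emitted by shape_report (line 33)
  12: emitted by grade_run (line 45)
A correct fix: line 42: replace `2` with `3`.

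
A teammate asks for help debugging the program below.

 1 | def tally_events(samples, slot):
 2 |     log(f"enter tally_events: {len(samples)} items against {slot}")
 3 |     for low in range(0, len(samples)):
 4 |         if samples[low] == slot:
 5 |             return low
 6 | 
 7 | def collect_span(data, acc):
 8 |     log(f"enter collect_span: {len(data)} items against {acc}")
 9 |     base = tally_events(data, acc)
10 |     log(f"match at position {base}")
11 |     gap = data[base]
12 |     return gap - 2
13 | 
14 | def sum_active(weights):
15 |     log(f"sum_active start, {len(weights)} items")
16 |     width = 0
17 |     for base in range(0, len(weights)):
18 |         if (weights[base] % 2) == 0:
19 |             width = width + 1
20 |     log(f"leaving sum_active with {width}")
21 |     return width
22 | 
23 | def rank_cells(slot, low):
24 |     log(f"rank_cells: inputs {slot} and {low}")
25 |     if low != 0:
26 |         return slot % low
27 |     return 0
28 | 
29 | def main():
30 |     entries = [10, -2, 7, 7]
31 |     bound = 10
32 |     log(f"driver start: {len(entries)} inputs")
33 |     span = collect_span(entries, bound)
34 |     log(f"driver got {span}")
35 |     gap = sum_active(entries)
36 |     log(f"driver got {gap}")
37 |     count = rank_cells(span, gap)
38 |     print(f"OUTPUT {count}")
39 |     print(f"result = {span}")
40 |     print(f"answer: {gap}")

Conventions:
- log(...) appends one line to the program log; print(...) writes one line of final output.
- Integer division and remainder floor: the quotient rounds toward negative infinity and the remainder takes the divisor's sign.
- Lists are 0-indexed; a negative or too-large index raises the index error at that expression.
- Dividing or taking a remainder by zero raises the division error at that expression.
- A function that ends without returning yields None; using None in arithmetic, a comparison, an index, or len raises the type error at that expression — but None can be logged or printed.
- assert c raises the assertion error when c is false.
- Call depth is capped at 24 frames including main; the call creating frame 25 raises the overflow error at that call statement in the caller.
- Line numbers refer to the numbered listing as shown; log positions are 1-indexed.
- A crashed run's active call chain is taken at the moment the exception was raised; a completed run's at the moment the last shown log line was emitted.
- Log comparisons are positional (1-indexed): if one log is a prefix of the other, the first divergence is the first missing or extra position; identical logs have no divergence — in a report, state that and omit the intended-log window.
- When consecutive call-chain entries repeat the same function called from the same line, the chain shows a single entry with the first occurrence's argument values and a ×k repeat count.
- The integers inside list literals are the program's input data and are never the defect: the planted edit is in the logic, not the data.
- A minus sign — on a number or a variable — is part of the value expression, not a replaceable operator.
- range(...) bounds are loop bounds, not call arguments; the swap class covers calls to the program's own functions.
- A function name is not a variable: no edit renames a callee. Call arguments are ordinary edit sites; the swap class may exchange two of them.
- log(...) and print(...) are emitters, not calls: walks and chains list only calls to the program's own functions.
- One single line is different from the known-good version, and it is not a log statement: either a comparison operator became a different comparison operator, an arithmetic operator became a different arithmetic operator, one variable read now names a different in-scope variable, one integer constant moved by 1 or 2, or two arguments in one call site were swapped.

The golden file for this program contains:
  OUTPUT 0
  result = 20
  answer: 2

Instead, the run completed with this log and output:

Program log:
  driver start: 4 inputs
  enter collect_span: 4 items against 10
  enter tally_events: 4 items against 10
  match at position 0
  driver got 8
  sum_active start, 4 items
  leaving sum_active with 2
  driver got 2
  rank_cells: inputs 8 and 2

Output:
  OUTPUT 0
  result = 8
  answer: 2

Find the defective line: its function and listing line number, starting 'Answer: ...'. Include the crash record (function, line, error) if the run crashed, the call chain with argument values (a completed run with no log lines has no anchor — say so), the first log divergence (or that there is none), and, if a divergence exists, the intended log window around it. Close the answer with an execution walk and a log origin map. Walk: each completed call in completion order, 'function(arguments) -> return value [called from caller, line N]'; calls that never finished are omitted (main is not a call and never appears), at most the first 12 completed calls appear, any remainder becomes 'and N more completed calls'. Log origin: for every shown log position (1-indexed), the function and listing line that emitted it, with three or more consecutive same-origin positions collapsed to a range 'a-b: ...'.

Answer: the defect is in collect_span at line 12.
The tell: Position 5 is the first bad log line: 'driver got 8' should read 'driver got 20'.
Call chain: main -> rank_cells(8, 2) (called at line 37).
First divergence: position 5 — shown 'driver got 8', intended 'driver got 20'.
Intended log window:
  3: enter tally_events: 4 items against 10
  4: match at position 0
  5: driver got 20
  6: sum_active start, 4 items
Execution walk:
  tally_events([10, -2, 7, 7], 10) -> 0  [called from collect_span, line 9]
  collect_span([10, -2, 7, 7], 10) -> 8  [called from main, line 33]
  sum_active([10, -2, 7, 7]) -> 2  [called from main, line 35]
  rank_cells(8, 2) -> 0  [called from main, line 37]
Log line origins:
  1: from main, line 32
  2: from collect_span, line 8
  3: from tally_events, line 2
  4: from collect_span, line 10
  5: from main, line 34
  6: from sum_active, line 15
  7: from sum_active, line 20
  8: from main, line 36
  9: from rank_cells, line 24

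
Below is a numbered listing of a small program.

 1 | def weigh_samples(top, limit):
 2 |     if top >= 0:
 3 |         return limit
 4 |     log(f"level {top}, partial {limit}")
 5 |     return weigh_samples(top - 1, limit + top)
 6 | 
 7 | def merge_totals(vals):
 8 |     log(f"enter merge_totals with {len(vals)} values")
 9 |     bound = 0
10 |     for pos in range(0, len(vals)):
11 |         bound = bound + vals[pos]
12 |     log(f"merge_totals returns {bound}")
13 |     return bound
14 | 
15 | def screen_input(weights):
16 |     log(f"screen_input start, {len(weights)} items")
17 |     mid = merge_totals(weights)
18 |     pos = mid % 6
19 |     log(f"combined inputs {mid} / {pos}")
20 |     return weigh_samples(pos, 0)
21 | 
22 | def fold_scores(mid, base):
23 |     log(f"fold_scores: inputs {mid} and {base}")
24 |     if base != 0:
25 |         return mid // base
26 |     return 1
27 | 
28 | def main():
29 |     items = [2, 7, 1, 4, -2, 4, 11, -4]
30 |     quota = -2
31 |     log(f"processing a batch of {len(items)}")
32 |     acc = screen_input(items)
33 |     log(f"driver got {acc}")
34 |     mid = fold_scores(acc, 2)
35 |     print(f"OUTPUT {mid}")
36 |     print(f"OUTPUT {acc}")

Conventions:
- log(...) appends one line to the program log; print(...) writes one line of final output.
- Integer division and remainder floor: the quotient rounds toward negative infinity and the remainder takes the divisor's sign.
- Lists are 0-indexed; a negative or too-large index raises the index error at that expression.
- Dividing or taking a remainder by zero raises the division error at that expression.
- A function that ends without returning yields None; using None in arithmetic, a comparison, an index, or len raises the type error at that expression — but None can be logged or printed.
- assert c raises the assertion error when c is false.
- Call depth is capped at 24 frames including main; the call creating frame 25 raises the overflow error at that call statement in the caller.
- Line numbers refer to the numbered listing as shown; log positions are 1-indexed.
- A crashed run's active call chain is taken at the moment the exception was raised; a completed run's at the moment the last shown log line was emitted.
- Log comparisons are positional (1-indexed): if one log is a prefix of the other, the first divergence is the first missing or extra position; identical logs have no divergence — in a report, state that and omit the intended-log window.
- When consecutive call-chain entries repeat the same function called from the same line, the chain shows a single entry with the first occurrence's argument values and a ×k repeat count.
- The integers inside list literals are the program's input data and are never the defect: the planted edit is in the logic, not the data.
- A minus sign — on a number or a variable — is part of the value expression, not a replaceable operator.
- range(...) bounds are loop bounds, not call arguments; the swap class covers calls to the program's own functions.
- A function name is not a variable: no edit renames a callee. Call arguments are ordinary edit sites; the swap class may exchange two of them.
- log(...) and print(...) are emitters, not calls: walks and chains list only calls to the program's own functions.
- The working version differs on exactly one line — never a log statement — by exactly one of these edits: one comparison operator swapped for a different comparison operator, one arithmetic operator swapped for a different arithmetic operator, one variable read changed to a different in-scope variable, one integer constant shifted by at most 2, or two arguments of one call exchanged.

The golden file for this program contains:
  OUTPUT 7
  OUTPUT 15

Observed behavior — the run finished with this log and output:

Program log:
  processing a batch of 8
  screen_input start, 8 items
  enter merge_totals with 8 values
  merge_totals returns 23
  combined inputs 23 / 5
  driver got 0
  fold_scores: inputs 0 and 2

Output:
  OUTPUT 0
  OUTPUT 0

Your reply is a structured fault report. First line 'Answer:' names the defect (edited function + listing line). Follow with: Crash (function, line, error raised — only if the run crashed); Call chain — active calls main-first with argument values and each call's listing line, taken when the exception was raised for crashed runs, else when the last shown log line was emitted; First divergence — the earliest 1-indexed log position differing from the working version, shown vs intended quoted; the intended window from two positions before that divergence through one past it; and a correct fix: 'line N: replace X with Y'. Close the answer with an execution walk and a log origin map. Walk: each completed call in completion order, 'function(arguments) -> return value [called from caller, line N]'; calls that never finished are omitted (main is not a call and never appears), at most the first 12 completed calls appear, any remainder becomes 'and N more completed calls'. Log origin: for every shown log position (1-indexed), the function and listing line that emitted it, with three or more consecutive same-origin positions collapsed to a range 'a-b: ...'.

Answer: the defect is in weigh_samples at line 2.
Key fact: Log line 6 is where behavior first shows: 'driver got 0' appears instead of 'level 5, partial 0'.
Call chain: main -> fold_scores(0, 2) (called at line 34).
First divergence: position 6; shown 'driver got 0' vs intended 'level 5, partial 0'.
Intended log window:
  4: merge_totals returns 23
  5: combined inputs 23 / 5
  6: level 5, partial 0
  7: level 4, partial 5
Execution walk:
  merge_totals([2, 7, 1, 4, -2, 4, 11, -4]) -> 23  [called from screen_input, line 17]
  weigh_samples(5, 0) -> 0  [called from screen_input, line 20]
  screen_input([2, 7, 1, 4, -2, 4, 11, -4]) -> 0  [called from main, line 32]
  fold_scores(0, 2) -> 0  [called from main, line 34]
Log origins:
  1: logged in main at line 31
  2: logged in screen_input at line 16
  3: logged in merge_totals at line 8
  4: logged in merge_totals at line 12
  5: logged in screen_input at line 19
  6: logged in main at line 33
  7: logged in fold_scores at line 23
A correct fix: line 2: replace `>=` with `<=`.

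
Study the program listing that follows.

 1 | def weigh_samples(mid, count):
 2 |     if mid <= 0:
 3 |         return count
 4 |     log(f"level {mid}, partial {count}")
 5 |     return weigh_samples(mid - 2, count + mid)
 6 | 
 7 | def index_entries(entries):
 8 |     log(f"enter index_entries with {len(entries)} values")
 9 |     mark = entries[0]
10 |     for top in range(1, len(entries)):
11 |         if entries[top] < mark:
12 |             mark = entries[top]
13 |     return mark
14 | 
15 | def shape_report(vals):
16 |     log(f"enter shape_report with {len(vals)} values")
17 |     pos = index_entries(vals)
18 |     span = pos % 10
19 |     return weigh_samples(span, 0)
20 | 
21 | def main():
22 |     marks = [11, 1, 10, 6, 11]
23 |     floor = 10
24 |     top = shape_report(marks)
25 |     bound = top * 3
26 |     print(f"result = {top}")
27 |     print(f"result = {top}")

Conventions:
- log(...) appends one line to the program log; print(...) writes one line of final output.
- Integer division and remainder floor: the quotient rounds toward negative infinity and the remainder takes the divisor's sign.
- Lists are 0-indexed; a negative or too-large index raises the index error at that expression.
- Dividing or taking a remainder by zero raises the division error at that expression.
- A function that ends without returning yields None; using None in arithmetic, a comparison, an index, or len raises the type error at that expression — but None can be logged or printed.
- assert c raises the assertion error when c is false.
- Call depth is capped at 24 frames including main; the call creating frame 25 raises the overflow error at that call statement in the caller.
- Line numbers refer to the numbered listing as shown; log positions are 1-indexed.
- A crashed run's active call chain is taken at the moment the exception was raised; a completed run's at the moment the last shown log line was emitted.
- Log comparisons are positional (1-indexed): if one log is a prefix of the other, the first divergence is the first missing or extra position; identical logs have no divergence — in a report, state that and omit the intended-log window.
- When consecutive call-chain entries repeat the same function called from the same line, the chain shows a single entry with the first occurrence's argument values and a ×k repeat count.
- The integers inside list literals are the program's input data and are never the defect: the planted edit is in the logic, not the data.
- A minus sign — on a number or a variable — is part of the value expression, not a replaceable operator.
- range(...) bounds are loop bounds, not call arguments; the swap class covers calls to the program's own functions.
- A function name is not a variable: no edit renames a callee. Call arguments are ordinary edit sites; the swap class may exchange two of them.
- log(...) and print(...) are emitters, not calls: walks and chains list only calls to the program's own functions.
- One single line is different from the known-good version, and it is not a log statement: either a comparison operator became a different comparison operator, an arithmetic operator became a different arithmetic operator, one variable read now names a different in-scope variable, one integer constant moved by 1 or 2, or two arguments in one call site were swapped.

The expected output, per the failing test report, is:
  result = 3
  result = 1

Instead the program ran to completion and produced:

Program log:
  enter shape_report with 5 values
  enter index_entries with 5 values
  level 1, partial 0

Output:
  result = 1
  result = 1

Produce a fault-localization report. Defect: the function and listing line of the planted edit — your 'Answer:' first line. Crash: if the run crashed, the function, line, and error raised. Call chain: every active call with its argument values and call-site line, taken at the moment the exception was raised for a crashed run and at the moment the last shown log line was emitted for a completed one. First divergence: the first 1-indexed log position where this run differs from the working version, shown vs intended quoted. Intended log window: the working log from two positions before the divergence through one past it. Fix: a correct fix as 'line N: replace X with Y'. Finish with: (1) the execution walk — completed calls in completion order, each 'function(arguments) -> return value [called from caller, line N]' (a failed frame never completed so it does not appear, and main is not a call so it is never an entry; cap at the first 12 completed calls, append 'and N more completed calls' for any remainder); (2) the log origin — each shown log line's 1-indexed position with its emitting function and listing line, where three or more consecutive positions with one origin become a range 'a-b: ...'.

Answer: the defect is in main at line 26.
Key observation: Nothing in the log betrays the bug — only the output does.
Call chain: main -> shape_report([11, 1, 10, 6, 11]) (called at line 24) -> weigh_samples(1, 0) (called at line 19).
First divergence: none (the log streams are identical).
Execution walk:
  index_entries([11, 1, 10, 6, 11]) -> 1  [called from shape_report, line 17]
  weigh_samples(-1, 1) -> 1  [called from weigh_samples, line 5]
  weigh_samples(1, 0) -> 1  [called from shape_report, line 19]
  shape_report([11, 1, 10, 6, 11]) -> 1  [called from main, line 24]
Log line origins:
  1 — shape_report, line 16
  2 — index_entries, line 8
  3 — weigh_samples, line 4
A correct fix: line 26: replace `top` with `bound`.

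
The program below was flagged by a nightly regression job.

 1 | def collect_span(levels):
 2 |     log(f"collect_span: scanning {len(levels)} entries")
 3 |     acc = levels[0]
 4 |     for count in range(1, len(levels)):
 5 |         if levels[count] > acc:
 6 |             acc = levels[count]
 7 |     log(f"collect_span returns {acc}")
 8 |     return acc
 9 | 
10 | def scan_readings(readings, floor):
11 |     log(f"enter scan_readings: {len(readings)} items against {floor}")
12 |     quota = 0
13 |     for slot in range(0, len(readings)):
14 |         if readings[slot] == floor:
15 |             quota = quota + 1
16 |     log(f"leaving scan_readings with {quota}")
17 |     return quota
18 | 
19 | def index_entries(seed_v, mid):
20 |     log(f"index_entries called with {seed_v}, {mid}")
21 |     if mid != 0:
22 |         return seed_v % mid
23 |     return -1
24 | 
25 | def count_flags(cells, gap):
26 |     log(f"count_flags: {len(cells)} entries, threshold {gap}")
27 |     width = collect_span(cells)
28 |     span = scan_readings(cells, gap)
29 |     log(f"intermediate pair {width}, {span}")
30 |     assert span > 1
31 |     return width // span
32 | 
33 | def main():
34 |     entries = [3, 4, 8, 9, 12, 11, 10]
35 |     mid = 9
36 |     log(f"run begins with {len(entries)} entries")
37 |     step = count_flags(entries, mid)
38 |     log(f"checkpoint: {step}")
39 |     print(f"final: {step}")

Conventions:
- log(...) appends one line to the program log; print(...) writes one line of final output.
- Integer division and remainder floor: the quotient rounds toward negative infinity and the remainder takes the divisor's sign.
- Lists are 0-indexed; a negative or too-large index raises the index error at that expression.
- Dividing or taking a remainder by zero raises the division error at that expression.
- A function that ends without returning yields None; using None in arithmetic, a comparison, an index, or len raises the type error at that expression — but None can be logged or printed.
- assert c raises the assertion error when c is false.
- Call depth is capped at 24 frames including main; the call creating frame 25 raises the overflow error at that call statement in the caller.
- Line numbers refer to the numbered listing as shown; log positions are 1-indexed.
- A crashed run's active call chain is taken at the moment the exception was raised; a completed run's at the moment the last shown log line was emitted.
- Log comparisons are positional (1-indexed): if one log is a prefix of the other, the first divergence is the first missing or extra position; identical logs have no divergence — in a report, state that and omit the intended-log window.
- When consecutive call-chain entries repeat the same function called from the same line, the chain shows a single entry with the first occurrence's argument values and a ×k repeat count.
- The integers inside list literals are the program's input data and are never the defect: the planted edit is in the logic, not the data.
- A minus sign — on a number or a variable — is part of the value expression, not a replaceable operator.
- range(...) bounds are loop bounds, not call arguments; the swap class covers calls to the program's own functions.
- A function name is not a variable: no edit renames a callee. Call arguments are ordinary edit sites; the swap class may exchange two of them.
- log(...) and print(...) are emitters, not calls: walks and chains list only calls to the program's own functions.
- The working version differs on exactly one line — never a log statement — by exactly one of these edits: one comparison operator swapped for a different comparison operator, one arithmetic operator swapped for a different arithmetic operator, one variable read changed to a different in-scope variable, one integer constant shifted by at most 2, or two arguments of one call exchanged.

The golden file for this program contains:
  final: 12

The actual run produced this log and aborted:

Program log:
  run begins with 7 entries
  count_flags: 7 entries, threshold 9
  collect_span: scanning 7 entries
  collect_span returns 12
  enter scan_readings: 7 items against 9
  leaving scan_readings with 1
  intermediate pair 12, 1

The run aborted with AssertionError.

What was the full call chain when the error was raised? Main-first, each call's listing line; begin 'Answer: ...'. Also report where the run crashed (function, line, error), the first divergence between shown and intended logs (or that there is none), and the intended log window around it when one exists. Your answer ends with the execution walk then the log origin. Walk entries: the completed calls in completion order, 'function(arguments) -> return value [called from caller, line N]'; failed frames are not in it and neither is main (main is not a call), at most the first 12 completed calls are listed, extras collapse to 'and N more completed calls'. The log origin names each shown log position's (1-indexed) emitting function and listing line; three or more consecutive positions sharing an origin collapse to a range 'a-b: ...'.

Answer: main -> count_flags (called at line 37).
The tell: The log ends early — 7 lines, where the working version next logs 'checkpoint: 12'.
Crash: count_flags, line 30, AssertionError.
First divergence: position 8; the shown log stops at 7 lines while the working version next logs 'checkpoint: 12'.
Intended log window:
  6: leaving scan_readings with 1
  7: intermediate pair 12, 1
  8: checkpoint: 12
Execution walk:
  collect_span([3, 4, 8, 9, 12, 11, 10]) -> 12  [called from count_flags, line 27]
  scan_readings([3, 4, 8, 9, 12, 11, 10], 9) -> 1  [called from count_flags, line 28]
Origin of each log line:
  1 — main, line 36
  2 — count_flags, line 26
  3 — collect_span, line 2
  4 — collect_span, line 7
  5 — scan_readings, line 11
  6 — scan_readings, line 16
  7 — count_flags, line 29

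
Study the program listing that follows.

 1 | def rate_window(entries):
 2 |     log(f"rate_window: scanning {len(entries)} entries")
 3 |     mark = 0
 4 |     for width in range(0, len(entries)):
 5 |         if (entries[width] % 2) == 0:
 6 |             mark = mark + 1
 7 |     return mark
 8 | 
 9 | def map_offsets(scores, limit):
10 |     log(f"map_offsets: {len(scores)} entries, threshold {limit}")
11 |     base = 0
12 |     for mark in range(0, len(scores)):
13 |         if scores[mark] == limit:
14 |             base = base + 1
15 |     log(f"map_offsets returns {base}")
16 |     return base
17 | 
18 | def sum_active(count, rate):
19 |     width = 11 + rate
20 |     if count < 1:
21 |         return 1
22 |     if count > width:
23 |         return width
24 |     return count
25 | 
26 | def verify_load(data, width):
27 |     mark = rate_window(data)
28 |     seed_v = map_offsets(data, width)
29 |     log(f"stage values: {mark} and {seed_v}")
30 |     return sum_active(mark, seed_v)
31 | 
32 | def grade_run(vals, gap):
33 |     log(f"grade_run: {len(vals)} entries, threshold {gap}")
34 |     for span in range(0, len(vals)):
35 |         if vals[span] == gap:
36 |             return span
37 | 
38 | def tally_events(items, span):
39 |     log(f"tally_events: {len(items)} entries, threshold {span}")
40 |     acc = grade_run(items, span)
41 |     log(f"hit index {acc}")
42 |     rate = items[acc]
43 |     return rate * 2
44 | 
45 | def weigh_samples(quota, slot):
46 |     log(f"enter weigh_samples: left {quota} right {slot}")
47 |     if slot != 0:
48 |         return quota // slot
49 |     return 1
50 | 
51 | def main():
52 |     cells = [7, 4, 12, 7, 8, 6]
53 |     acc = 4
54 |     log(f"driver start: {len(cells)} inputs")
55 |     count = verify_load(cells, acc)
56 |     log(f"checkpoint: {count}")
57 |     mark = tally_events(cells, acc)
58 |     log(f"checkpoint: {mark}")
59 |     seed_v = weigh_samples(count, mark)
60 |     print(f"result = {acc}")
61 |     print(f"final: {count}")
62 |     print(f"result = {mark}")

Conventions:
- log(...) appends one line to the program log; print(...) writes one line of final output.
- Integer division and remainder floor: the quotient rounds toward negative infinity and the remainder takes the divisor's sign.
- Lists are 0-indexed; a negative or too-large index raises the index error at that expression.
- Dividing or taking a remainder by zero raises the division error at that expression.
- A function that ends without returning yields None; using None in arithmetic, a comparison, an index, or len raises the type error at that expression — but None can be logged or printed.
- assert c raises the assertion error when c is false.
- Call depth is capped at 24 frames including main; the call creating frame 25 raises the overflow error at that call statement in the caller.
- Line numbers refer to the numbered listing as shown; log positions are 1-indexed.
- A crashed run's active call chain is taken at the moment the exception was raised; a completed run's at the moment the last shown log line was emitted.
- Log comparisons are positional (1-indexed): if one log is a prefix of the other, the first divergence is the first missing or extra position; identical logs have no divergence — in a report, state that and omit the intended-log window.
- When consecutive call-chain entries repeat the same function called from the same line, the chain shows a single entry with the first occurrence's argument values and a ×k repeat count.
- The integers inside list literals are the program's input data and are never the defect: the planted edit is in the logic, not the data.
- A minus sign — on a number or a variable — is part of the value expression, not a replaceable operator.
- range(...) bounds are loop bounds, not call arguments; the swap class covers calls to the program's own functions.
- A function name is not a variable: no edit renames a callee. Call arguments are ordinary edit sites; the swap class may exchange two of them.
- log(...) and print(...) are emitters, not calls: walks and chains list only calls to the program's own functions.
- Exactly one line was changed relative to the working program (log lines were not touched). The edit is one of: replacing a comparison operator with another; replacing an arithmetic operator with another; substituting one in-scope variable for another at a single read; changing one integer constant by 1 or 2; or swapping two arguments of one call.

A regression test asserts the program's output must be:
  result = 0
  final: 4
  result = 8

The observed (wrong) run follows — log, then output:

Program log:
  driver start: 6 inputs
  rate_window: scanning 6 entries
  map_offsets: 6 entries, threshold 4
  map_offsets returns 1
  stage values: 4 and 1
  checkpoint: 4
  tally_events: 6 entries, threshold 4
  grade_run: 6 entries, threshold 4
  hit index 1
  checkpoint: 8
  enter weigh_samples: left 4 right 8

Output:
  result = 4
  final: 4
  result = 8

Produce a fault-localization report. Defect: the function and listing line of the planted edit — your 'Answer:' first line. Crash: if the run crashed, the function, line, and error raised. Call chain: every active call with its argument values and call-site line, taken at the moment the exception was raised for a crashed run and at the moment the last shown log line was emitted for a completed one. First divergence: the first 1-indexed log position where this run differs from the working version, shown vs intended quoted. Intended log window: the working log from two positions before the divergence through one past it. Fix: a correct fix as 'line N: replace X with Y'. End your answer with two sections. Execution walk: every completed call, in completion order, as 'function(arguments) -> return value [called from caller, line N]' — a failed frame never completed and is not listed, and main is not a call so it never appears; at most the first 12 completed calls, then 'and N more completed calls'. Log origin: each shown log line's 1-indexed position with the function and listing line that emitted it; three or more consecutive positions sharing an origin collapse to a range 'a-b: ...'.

Answer: the defect is in main at line 60.
Core observation: Log streams are identical — the defect surfaces only in the printed output.
Call chain: main -> weigh_samples(4, 8) (called at line 59).
First divergence: there is none — every log position agrees.
Execution walk:
  rate_window([7, 4, 12, 7, 8, 6]) -> 4  [called from verify_load, line 27]
  map_offsets([7, 4, 12, 7, 8, 6], 4) -> 1  [called from verify_load, line 28]
  sum_active(4, 1) -> 4  [called from verify_load, line 30]
  verify_load([7, 4, 12, 7, 8, 6], 4) -> 4  [called from main, line 55]
  grade_run([7, 4, 12, 7, 8, 6], 4) -> 1  [called from tally_events, line 40]
  tally_events([7, 4, 12, 7, 8, 6], 4) -> 8  [called from main, line 57]
  weigh_samples(4, 8) -> 0  [called from main, line 59]
Log origin:
  1: logged in main at line 54
  2: logged in rate_window at line 2
  3: logged in map_offsets at line 10
  4: logged in map_offsets at line 15
  5: logged in verify_load at line 29
  6: logged in main at line 56
  7: logged in tally_events at line 39
  8: logged in grade_run at line 33
  9: logged in tally_events at line 41
  10: logged in main at line 58
  11: logged in weigh_samples at line 46
A correct fix: line 60: replace `acc` with `seed_v`.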